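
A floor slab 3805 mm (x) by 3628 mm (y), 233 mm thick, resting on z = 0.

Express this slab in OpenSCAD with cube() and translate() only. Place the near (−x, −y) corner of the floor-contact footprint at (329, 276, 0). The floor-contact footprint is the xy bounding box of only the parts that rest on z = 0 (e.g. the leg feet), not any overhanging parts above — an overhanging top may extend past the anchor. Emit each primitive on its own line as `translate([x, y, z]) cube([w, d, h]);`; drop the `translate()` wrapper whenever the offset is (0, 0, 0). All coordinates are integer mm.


translate([329, 276, 0]) cube([3805, 3628, 233]);


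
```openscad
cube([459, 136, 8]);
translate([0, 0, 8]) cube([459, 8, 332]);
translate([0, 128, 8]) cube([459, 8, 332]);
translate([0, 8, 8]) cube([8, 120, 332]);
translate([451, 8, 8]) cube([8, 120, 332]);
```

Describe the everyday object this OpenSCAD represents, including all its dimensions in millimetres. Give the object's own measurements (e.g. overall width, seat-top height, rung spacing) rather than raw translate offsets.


An open-topped rectangular box: outside dimensions 459×136×340 mm, with a uniform wall and base thickness of 8 mm. The base is a full 459×136 slab on the floor; four walls sit on top of the base. The front and back walls (the −y and +y sides) span the full width; the two side walls fit between them.


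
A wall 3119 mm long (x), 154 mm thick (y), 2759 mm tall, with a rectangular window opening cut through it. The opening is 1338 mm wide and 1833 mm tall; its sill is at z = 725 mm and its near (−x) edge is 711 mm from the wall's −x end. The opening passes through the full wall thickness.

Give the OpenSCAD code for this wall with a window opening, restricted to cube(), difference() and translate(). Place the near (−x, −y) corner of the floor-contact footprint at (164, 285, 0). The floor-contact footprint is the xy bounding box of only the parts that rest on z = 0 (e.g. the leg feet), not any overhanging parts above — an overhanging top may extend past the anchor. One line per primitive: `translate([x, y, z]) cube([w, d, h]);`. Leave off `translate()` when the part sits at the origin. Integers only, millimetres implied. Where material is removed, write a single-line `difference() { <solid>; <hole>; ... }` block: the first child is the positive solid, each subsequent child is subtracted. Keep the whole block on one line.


difference() { translate([164, 285, 0]) cube([3119, 154, 2759]); translate([875, 285, 725]) cube([1338, 154, 1833]); }


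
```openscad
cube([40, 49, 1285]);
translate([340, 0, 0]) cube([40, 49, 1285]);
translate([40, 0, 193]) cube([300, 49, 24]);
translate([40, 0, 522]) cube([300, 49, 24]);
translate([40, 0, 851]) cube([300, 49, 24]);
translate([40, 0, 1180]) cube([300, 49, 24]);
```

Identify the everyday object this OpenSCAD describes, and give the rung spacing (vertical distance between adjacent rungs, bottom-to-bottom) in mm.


A ladder. The rung spacing is 329 mm.

Two tall 40×49 posts with 4 short bars between them — a ladder. Adjacent rungs sit at z = 193 and z = 522, so the spacing is 522 − 193 = 329 mm.


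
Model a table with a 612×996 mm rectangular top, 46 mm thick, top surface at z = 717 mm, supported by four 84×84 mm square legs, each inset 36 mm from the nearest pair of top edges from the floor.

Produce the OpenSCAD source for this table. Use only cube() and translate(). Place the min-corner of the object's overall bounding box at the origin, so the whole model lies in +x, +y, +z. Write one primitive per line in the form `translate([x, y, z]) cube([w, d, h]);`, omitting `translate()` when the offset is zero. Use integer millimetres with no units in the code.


translate([0, 0, 671]) cube([612, 996, 46]);
translate([36, 36, 0]) cube([84, 84, 671]);
translate([492, 36, 0]) cube([84, 84, 671]);
translate([36, 876, 0]) cube([84, 84, 671]);
translate([492, 876, 0]) cube([84, 84, 671]);


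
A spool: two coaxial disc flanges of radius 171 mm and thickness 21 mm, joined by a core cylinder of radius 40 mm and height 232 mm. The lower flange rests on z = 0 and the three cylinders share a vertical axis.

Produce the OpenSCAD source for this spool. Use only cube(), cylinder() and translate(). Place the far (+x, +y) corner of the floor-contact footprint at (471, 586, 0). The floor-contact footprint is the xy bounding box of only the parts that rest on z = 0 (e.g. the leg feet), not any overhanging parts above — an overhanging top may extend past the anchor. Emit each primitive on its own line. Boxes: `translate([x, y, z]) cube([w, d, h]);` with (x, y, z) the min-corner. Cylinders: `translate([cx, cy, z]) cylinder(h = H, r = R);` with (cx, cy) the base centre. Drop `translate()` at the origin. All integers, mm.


translate([300, 415, 0]) cylinder(h = 21, r = 171);
translate([300, 415, 21]) cylinder(h = 232, r = 40);
translate([300, 415, 253]) cylinder(h = 21, r = 171);


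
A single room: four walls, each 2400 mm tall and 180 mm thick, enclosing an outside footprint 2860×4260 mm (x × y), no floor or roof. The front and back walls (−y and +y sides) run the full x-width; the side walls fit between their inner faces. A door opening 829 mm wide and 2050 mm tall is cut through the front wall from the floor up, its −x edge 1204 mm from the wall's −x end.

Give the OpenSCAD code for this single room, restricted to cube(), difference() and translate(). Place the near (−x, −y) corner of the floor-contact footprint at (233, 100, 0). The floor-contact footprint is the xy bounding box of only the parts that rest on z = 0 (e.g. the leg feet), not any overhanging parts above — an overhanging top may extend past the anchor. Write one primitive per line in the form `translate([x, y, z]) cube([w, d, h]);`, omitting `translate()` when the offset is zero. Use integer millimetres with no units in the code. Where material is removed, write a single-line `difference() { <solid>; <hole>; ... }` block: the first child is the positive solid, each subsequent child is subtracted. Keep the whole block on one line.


difference() { translate([233, 100, 0]) cube([2860, 180, 2400]); translate([1437, 100, 0]) cube([829, 180, 2050]); }
translate([233, 4180, 0]) cube([2860, 180, 2400]);
translate([233, 280, 0]) cube([180, 3900, 2400]);
translate([2913, 280, 0]) cube([180, 3900, 2400]);


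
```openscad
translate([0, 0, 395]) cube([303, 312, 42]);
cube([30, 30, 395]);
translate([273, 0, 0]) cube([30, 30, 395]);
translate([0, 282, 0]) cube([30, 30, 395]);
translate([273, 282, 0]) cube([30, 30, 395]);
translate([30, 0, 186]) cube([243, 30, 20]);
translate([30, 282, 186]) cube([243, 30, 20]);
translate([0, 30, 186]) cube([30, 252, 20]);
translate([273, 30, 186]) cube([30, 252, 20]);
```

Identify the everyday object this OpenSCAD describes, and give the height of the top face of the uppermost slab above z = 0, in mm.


A stool. The seat height is 437 mm.

A 303×312×42 slab at z = 395 on four corner posts — a stool. The seat top is 395 + 42 = 437 mm.


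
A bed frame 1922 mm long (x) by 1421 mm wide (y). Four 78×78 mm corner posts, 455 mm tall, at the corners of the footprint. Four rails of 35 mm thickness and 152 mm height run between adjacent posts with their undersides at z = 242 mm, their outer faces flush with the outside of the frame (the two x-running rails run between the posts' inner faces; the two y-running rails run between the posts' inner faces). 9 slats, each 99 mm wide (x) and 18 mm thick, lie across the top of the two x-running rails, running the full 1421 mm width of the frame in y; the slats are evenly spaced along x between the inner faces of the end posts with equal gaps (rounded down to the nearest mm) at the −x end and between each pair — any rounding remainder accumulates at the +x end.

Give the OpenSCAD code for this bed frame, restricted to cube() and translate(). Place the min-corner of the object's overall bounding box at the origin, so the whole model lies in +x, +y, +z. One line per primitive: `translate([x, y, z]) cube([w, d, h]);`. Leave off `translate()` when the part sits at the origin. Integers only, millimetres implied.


cube([78, 78, 455]);
translate([0, 1343, 0]) cube([78, 78, 455]);
translate([1844, 0, 0]) cube([78, 78, 455]);
translate([1844, 1343, 0]) cube([78, 78, 455]);
translate([78, 0, 242]) cube([1766, 35, 152]);
translate([78, 1386, 242]) cube([1766, 35, 152]);
translate([0, 78, 242]) cube([35, 1265, 152]);
translate([1887, 78, 242]) cube([35, 1265, 152]);
translate([165, 0, 394]) cube([99, 1421, 18]);
translate([351, 0, 394]) cube([99, 1421, 18]);
translate([537, 0, 394]) cube([99, 1421, 18]);
translate([723, 0, 394]) cube([99, 1421, 18]);
translate([909, 0, 394]) cube([99, 1421, 18]);
translate([1095, 0, 394]) cube([99, 1421, 18]);
translate([1281, 0, 394]) cube([99, 1421, 18]);
translate([1467, 0, 394]) cube([99, 1421, 18]);
translate([1653, 0, 394]) cube([99, 1421, 18]);


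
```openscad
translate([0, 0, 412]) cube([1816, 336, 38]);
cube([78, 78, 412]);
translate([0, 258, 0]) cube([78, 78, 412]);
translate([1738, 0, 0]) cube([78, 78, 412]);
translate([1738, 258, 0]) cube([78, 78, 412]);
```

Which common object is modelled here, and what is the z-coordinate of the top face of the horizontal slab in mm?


A bench. The seat-top height is 450 mm.

A long slab on four corner posts — a bench. The slab sits at z = 412 with thickness 38, so the top is 412 + 38 = 450 mm.


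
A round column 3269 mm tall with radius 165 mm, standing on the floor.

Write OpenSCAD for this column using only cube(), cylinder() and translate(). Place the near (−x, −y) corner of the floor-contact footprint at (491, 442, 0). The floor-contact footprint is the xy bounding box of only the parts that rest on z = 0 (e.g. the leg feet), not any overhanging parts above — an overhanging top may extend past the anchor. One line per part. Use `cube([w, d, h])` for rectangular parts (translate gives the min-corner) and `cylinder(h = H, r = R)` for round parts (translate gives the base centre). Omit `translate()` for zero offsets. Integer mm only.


translate([656, 607, 0]) cylinder(h = 3269, r = 165);


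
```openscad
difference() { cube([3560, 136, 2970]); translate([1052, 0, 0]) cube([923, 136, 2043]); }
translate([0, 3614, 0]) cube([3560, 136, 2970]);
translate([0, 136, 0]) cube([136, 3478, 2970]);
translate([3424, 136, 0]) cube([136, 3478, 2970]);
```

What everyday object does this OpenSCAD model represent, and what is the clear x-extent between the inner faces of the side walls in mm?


A single room. The interior width is 3288 mm.

Four walls enclosing a rectangle with a door in the front wall — a room. Outside width 3560 minus two 136 mm walls gives 3288 mm.


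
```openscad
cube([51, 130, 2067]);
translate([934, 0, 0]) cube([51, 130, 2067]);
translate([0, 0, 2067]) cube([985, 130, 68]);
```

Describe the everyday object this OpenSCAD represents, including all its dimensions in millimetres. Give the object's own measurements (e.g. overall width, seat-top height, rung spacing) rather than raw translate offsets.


A door frame. The clear opening is 883 mm wide and 2067 mm high. Two 51 mm wide jambs, 130 mm deep, stand either side of the opening from the floor to the top of the opening. A 68 mm thick head sits across the top of both jambs, spanning the full outside width of the frame.


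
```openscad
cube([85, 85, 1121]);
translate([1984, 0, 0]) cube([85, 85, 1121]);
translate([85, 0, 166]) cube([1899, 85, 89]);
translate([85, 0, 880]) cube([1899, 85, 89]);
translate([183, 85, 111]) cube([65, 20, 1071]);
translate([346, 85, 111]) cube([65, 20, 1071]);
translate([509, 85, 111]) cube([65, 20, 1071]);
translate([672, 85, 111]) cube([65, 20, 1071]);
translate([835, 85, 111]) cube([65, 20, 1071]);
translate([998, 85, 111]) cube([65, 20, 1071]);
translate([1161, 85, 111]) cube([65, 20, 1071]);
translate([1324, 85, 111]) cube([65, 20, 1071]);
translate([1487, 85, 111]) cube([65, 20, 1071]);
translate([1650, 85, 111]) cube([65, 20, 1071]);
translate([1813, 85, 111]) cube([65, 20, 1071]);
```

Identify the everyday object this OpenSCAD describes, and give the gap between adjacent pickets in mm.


A fence section. The picket gap is 98 mm.

Two posts, two rails, 11 pickets — a fence section. Span 1899 mm holds 11 pickets of 65 mm with 12 equal gaps: ⌊(1899 − 11·65) / 12⌋ = 98 mm.


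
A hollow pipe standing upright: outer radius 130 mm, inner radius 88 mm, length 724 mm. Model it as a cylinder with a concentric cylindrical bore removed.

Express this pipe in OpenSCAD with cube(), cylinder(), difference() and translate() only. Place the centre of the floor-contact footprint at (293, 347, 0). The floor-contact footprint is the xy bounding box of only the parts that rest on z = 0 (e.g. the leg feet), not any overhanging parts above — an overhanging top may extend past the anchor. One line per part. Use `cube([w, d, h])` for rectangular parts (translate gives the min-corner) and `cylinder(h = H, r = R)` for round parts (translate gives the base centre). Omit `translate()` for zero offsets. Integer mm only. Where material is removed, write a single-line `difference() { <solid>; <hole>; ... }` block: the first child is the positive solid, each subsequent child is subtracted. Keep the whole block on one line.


difference() { translate([293, 347, 0]) cylinder(h = 724, r = 130); translate([293, 347, 0]) cylinder(h = 724, r = 88); }


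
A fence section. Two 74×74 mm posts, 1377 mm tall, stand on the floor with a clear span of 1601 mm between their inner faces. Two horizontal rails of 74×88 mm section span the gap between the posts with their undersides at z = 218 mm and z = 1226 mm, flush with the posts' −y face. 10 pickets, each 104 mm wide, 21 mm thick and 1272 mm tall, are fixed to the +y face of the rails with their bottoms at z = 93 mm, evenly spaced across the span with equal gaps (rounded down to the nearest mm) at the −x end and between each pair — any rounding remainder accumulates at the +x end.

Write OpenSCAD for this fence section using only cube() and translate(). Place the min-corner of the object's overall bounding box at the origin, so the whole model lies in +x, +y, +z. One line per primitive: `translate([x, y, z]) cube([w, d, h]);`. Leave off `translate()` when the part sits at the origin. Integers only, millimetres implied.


cube([74, 74, 1377]);
translate([1675, 0, 0]) cube([74, 74, 1377]);
translate([74, 0, 218]) cube([1601, 74, 88]);
translate([74, 0, 1226]) cube([1601, 74, 88]);
translate([125, 74, 93]) cube([104, 21, 1272]);
translate([280, 74, 93]) cube([104, 21, 1272]);
translate([435, 74, 93]) cube([104, 21, 1272]);
translate([590, 74, 93]) cube([104, 21, 1272]);
translate([745, 74, 93]) cube([104, 21, 1272]);
translate([900, 74, 93]) cube([104, 21, 1272]);
translate([1055, 74, 93]) cube([104, 21, 1272]);
translate([1210, 74, 93]) cube([104, 21, 1272]);
translate([1365, 74, 93]) cube([104, 21, 1272]);
translate([1520, 74, 93]) cube([104, 21, 1272]);


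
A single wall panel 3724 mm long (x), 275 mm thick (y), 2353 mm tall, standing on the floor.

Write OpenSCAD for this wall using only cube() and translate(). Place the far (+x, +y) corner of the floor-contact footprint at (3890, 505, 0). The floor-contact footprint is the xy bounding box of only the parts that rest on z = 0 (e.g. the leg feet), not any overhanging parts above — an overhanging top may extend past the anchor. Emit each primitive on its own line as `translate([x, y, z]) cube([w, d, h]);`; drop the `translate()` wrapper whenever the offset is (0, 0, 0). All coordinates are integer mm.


translate([166, 230, 0]) cube([3724, 275, 2353]);


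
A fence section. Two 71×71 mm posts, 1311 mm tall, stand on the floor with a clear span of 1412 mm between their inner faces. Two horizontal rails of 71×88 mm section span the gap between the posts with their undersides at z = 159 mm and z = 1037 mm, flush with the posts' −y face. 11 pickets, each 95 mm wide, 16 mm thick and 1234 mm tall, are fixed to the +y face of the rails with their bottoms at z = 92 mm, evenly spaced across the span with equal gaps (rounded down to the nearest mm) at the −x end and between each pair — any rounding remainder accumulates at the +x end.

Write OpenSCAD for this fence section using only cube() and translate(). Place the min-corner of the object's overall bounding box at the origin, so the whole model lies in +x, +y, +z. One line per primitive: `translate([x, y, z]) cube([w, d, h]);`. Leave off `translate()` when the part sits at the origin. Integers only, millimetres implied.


cube([71, 71, 1311]);
translate([1483, 0, 0]) cube([71, 71, 1311]);
translate([71, 0, 159]) cube([1412, 71, 88]);
translate([71, 0, 1037]) cube([1412, 71, 88]);
translate([101, 71, 92]) cube([95, 16, 1234]);
translate([226, 71, 92]) cube([95, 16, 1234]);
translate([351, 71, 92]) cube([95, 16, 1234]);
translate([476, 71, 92]) cube([95, 16, 1234]);
translate([601, 71, 92]) cube([95, 16, 1234]);
translate([726, 71, 92]) cube([95, 16, 1234]);
translate([851, 71, 92]) cube([95, 16, 1234]);
translate([976, 71, 92]) cube([95, 16, 1234]);
translate([1101, 71, 92]) cube([95, 16, 1234]);
translate([1226, 71, 92]) cube([95, 16, 1234]);
translate([1351, 71, 92]) cube([95, 16, 1234]);


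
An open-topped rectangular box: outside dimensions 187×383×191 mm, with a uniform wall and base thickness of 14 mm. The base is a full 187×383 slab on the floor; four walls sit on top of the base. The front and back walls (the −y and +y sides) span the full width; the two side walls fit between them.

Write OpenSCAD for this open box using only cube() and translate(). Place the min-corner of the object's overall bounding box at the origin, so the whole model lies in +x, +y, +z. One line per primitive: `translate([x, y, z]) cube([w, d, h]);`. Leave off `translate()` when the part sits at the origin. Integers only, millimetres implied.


cube([187, 383, 14]);
translate([0, 0, 14]) cube([187, 14, 177]);
translate([0, 369, 14]) cube([187, 14, 177]);
translate([0, 14, 14]) cube([14, 355, 177]);
translate([173, 14, 14]) cube([14, 355, 177]);


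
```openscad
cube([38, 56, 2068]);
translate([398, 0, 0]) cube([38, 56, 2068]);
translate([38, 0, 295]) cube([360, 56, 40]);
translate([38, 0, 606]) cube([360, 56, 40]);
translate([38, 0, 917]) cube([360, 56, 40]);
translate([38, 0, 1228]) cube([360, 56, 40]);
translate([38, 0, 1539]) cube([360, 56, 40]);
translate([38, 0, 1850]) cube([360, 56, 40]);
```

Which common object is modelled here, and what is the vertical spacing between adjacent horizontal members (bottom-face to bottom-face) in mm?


A ladder. The rung spacing is 311 mm.

Two tall 38×56 posts with 6 short bars between them — a ladder. Adjacent rungs sit at z = 295 and z = 606, so the spacing is 606 − 295 = 311 mm.


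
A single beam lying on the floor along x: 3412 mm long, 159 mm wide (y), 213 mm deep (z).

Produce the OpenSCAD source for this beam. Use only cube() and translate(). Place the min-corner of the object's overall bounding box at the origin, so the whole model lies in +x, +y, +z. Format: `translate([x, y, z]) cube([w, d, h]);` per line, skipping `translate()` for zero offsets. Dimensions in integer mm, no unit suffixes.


cube([3412, 159, 213]);


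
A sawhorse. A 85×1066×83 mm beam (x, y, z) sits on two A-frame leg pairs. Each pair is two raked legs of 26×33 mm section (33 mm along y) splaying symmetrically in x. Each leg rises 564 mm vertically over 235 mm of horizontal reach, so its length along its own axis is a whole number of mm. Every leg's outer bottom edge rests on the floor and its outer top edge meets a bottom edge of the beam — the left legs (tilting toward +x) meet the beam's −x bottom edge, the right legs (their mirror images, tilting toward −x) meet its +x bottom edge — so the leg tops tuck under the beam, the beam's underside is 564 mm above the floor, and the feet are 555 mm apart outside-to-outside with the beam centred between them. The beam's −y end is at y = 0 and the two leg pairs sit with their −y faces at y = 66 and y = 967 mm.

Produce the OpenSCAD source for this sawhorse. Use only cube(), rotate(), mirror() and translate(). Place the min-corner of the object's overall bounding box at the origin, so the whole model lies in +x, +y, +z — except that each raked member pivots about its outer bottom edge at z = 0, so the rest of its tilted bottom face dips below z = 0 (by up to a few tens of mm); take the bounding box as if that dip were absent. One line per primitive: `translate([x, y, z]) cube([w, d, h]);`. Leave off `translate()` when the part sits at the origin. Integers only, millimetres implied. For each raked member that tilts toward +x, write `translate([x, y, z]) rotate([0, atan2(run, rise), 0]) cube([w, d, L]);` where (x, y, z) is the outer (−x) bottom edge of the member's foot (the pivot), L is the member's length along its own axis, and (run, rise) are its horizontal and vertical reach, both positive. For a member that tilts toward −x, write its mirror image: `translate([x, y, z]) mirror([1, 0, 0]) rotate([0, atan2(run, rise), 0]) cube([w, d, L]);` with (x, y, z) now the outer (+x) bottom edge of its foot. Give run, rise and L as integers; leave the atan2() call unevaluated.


translate([235, 0, 564]) cube([85, 1066, 83]);
translate([0, 66, 0]) rotate([0, atan2(235, 564), 0]) cube([26, 33, 611]);
translate([555, 66, 0]) mirror([1, 0, 0]) rotate([0, atan2(235, 564), 0]) cube([26, 33, 611]);
translate([0, 967, 0]) rotate([0, atan2(235, 564), 0]) cube([26, 33, 611]);
translate([555, 967, 0]) mirror([1, 0, 0]) rotate([0, atan2(235, 564), 0]) cube([26, 33, 611]);


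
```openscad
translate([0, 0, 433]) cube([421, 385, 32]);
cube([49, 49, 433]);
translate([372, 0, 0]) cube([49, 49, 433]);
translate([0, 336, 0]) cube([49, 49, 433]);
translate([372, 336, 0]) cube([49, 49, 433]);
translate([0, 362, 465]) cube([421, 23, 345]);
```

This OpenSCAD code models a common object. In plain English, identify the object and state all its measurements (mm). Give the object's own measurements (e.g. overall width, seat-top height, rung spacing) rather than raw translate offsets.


A chair. The seat is a 421×385×32 mm slab with its top at z = 465 mm, on four 49×49 mm corner legs (flush with the seat edges, standing on z = 0). A flat backrest 23 mm thick, 345 mm tall, spans the full seat width and rises from the seat top along its +y edge, rear face flush with the rear of the seat.


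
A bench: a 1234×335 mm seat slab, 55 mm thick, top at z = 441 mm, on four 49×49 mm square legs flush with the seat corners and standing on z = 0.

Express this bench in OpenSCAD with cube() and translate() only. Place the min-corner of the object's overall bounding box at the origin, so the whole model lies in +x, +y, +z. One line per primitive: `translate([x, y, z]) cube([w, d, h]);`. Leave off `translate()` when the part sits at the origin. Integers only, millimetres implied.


translate([0, 0, 386]) cube([1234, 335, 55]);
cube([49, 49, 386]);
translate([0, 286, 0]) cube([49, 49, 386]);
translate([1185, 0, 0]) cube([49, 49, 386]);
translate([1185, 286, 0]) cube([49, 49, 386]);


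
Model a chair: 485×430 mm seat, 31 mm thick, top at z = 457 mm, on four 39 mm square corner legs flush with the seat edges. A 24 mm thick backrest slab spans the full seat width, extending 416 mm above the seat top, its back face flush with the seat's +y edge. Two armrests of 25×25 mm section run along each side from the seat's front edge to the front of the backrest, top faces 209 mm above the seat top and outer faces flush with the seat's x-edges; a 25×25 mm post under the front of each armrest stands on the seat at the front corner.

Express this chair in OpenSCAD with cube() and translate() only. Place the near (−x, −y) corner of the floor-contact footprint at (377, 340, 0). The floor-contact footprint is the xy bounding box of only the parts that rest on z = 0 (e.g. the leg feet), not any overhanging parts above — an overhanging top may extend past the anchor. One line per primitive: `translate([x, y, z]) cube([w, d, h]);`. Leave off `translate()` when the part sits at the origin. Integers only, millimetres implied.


translate([377, 340, 426]) cube([485, 430, 31]);
translate([377, 340, 0]) cube([39, 39, 426]);
translate([823, 340, 0]) cube([39, 39, 426]);
translate([377, 731, 0]) cube([39, 39, 426]);
translate([823, 731, 0]) cube([39, 39, 426]);
translate([377, 746, 457]) cube([485, 24, 416]);
translate([377, 340, 641]) cube([25, 406, 25]);
translate([837, 340, 641]) cube([25, 406, 25]);
translate([377, 340, 457]) cube([25, 25, 184]);
translate([837, 340, 457]) cube([25, 25, 184]);


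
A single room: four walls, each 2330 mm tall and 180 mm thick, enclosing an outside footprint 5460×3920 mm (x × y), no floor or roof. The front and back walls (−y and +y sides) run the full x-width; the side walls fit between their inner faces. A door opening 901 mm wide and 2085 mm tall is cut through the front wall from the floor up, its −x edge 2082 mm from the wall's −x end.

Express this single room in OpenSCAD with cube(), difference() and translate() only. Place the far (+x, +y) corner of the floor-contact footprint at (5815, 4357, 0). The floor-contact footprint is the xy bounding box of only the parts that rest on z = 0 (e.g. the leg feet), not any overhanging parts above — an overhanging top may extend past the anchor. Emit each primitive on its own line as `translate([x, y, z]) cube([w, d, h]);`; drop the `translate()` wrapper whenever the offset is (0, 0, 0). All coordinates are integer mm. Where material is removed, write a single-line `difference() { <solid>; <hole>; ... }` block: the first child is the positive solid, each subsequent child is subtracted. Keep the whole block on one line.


difference() { translate([355, 437, 0]) cube([5460, 180, 2330]); translate([2437, 437, 0]) cube([901, 180, 2085]); }
translate([355, 4177, 0]) cube([5460, 180, 2330]);
translate([355, 617, 0]) cube([180, 3560, 2330]);
translate([5635, 617, 0]) cube([180, 3560, 2330]);


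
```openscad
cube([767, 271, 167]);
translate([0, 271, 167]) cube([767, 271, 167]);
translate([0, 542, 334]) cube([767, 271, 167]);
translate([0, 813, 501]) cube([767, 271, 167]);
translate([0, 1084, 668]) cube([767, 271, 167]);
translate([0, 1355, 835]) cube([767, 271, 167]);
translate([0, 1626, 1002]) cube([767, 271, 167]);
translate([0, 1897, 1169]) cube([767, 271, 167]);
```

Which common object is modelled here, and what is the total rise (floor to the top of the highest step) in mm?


A staircase. The total rise is 1336 mm.

8 identical blocks, each offset up and back from the previous — a staircase. Each step is 167 mm tall and there are 8 of them, so the total rise is 8 × 167 = 1336 mm.


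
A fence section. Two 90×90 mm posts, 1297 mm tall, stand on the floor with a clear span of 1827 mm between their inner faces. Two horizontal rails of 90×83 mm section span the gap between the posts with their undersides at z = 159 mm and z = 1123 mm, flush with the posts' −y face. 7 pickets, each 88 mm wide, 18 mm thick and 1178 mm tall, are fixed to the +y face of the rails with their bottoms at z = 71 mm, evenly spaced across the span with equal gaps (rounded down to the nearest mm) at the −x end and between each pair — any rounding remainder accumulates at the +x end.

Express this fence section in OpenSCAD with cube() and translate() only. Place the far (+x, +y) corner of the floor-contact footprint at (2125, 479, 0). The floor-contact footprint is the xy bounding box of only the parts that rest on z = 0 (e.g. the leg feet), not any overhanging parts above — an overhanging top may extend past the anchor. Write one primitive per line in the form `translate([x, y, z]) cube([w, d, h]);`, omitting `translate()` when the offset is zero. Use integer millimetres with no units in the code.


translate([118, 389, 0]) cube([90, 90, 1297]);
translate([2035, 389, 0]) cube([90, 90, 1297]);
translate([208, 389, 159]) cube([1827, 90, 83]);
translate([208, 389, 1123]) cube([1827, 90, 83]);
translate([359, 479, 71]) cube([88, 18, 1178]);
translate([598, 479, 71]) cube([88, 18, 1178]);
translate([837, 479, 71]) cube([88, 18, 1178]);
translate([1076, 479, 71]) cube([88, 18, 1178]);
translate([1315, 479, 71]) cube([88, 18, 1178]);
translate([1554, 479, 71]) cube([88, 18, 1178]);
translate([1793, 479, 71]) cube([88, 18, 1178]);


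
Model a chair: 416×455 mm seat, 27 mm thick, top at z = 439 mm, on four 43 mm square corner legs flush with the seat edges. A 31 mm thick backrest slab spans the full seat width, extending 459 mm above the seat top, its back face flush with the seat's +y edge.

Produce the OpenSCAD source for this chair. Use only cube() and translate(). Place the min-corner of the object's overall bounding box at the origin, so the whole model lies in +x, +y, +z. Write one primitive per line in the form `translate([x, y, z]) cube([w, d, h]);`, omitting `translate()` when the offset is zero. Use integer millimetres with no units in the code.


translate([0, 0, 412]) cube([416, 455, 27]);
cube([43, 43, 412]);
translate([373, 0, 0]) cube([43, 43, 412]);
translate([0, 412, 0]) cube([43, 43, 412]);
translate([373, 412, 0]) cube([43, 43, 412]);
translate([0, 424, 439]) cube([416, 31, 459]);


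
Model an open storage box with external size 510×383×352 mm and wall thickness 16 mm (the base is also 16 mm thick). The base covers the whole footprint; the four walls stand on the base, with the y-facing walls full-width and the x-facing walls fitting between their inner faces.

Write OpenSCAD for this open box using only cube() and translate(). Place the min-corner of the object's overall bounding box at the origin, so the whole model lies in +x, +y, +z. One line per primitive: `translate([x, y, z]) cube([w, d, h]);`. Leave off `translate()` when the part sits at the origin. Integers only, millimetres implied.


cube([510, 383, 16]);
translate([0, 0, 16]) cube([510, 16, 336]);
translate([0, 367, 16]) cube([510, 16, 336]);
translate([0, 16, 16]) cube([16, 351, 336]);
translate([494, 16, 16]) cube([16, 351, 336]);


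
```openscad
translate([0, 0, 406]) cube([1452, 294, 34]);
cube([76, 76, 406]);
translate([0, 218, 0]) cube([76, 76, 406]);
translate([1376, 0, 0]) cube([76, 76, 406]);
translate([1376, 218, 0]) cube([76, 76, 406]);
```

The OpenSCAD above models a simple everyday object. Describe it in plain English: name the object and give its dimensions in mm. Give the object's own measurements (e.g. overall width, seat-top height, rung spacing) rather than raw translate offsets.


A long wooden bench with a 1452 mm (x) × 294 mm (y) seat, 34 mm thick, its top surface 440 mm above the floor. Four 76 mm square legs at the seat corners, flush with the edges, run from z = 0 to the seat underside.


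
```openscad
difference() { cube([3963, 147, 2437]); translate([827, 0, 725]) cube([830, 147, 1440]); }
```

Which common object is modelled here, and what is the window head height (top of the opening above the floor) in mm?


A wall with a window opening. The window head height is 2165 mm.

A wall with a rectangular opening subtracted — a window. Sill at z = 725, opening 1440 mm tall, so the head is at 725 + 1440 = 2165 mm.


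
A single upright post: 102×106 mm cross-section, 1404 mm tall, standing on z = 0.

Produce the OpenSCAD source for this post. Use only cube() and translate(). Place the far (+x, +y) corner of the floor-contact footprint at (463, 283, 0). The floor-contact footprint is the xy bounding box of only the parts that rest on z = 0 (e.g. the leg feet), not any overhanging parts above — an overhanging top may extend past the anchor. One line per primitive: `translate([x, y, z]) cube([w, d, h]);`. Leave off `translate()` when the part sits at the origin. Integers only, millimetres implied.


translate([361, 177, 0]) cube([102, 106, 1404]);


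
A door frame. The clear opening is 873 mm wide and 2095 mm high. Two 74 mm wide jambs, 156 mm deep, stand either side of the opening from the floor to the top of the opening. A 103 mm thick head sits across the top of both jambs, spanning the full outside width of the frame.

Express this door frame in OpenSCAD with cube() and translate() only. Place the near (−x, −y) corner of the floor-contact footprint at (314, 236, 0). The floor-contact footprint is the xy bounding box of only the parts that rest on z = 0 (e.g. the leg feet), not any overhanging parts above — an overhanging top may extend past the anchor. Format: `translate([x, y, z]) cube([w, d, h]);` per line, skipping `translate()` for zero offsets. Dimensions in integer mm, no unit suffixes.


translate([314, 236, 0]) cube([74, 156, 2095]);
translate([1261, 236, 0]) cube([74, 156, 2095]);
translate([314, 236, 2095]) cube([1021, 156, 103]);


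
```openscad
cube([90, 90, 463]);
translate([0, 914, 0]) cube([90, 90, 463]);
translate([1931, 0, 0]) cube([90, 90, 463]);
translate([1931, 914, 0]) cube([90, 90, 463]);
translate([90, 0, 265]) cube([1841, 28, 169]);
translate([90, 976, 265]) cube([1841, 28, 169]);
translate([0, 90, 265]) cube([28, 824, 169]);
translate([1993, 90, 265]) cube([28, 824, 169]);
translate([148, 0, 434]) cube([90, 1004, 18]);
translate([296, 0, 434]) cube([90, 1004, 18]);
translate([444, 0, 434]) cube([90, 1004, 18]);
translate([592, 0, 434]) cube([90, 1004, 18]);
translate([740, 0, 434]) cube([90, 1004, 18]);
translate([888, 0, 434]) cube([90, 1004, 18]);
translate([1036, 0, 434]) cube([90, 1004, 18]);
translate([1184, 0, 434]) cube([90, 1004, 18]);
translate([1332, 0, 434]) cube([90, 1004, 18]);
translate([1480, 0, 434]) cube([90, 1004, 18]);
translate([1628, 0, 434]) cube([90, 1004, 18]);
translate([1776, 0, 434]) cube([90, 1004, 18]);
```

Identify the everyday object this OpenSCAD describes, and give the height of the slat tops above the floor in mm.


A bed frame. The slat-top height is 452 mm.

Four posts, four rails, and a row of slats — a bed frame. Slats sit on the rails at z = 265 + 169 = 434; with slat thickness 18, the top is 452 mm.


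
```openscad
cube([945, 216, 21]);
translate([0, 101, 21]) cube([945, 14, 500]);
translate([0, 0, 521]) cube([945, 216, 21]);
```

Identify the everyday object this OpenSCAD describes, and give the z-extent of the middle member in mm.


An I-beam. The web height is 500 mm.

Two wide flanges with a thin centred web — an I-beam. Overall 542 mm minus two 21 mm flanges gives a web of 542 − 2·21 = 500 mm.


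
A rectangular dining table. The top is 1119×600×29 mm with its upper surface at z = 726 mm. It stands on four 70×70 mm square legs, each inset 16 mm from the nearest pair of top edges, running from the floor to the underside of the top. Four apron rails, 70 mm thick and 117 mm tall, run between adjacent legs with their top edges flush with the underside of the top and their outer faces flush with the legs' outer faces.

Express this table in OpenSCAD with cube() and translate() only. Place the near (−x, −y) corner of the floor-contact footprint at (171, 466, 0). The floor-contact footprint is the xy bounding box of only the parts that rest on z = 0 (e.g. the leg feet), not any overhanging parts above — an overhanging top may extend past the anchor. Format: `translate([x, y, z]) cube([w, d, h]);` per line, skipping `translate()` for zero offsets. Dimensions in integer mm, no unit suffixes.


translate([155, 450, 697]) cube([1119, 600, 29]);
translate([171, 466, 0]) cube([70, 70, 697]);
translate([1188, 466, 0]) cube([70, 70, 697]);
translate([171, 964, 0]) cube([70, 70, 697]);
translate([1188, 964, 0]) cube([70, 70, 697]);
translate([241, 466, 580]) cube([947, 70, 117]);
translate([241, 964, 580]) cube([947, 70, 117]);
translate([171, 536, 580]) cube([70, 428, 117]);
translate([1188, 536, 580]) cube([70, 428, 117]);


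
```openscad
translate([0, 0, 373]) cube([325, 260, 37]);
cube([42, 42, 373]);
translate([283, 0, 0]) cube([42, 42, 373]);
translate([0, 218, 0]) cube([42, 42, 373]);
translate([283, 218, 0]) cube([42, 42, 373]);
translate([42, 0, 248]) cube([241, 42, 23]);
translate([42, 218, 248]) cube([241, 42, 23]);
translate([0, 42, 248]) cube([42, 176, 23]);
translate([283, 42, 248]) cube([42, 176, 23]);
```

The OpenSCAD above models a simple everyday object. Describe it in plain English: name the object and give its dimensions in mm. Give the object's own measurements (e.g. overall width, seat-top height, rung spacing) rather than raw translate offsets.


A four-legged stool. The seat is a 325×260×37 mm slab whose top surface is at z = 410 mm; four square legs, each 42×42 mm in cross-section, run from the floor (z = 0) to the underside of the seat, each flush with a corner of the seat. Four stretchers, 42 mm wide and 23 mm tall, connect adjacent legs with their undersides at z = 248 mm, each running between the inner faces of the legs it joins and aligned with the legs' outer faces on the other axis.


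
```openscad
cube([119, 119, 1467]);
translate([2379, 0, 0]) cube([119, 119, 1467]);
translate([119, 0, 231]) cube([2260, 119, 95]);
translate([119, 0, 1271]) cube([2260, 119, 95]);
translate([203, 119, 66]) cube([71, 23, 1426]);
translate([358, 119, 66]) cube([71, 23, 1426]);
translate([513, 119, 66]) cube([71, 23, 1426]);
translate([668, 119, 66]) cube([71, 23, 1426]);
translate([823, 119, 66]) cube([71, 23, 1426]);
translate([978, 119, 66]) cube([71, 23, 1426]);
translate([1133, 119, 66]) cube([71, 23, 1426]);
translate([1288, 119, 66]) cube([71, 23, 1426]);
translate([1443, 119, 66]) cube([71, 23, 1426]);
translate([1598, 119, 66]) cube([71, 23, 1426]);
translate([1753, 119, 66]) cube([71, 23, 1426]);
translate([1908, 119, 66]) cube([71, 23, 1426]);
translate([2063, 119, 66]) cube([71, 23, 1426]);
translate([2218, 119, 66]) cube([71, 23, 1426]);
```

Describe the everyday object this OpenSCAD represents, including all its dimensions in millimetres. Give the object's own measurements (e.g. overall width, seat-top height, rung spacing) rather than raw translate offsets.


A fence section. Two 119×119 mm posts, 1467 mm tall, stand on the floor with a clear span of 2260 mm between their inner faces. Two horizontal rails of 119×95 mm section span the gap between the posts with their undersides at z = 231 mm and z = 1271 mm, flush with the posts' −y face. 14 pickets, each 71 mm wide, 23 mm thick and 1426 mm tall, are fixed to the +y face of the rails with their bottoms at z = 66 mm, spaced across the span with a 84 mm gap after the −x post and between neighbouring pickets, with 90 mm left before the +x post.


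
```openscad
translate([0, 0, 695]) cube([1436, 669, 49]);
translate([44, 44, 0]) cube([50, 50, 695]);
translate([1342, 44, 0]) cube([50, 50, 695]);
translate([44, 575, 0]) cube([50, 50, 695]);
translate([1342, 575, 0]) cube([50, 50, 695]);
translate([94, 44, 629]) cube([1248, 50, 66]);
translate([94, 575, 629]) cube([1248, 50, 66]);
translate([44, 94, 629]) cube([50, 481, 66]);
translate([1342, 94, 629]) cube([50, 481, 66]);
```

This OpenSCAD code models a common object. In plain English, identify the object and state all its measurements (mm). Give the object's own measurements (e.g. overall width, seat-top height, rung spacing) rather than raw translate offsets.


A rectangular dining table. The top is 1436×669×49 mm with its upper surface at z = 744 mm. It stands on four 50×50 mm square legs, each inset 44 mm from the nearest pair of top edges, running from the floor to the underside of the top. Four apron rails, 50 mm thick and 66 mm tall, run between adjacent legs with their top edges flush with the underside of the top and their outer faces flush with the legs' outer faces.


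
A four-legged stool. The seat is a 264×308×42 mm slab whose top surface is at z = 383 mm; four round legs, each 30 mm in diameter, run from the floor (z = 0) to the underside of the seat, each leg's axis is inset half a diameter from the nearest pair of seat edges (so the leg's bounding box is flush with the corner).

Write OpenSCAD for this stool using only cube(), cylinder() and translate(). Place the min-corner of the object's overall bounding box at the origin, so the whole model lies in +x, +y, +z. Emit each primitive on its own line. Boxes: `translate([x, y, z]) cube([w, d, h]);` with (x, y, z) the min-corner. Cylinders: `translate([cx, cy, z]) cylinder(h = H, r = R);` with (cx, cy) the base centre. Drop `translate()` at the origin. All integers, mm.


translate([0, 0, 341]) cube([264, 308, 42]);
translate([15, 15, 0]) cylinder(h = 341, r = 15);
translate([249, 15, 0]) cylinder(h = 341, r = 15);
translate([15, 293, 0]) cylinder(h = 341, r = 15);
translate([249, 293, 0]) cylinder(h = 341, r = 15);
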